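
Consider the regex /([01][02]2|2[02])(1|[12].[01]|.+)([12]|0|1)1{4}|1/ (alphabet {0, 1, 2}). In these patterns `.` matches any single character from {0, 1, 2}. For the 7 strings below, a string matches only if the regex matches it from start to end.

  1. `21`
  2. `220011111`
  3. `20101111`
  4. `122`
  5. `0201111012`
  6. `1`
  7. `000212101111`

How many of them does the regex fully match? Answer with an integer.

3

1 → no match
2 → match
3 → match
4 → no match — must end with `1`
5 → no match — must end with `1`
6 → match
7 → no match
Total matched: 3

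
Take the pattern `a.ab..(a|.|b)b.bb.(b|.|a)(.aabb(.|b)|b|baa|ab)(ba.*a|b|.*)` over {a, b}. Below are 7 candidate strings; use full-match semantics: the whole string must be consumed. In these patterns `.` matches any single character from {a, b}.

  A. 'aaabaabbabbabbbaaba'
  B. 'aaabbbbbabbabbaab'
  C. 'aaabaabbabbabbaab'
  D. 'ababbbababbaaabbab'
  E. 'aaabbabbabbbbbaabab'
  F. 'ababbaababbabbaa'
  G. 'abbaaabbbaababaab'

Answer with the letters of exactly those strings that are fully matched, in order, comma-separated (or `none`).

A → match
B → match
C → match
D → match
E → match
F → match
G → no match

A, B, C, D, E, F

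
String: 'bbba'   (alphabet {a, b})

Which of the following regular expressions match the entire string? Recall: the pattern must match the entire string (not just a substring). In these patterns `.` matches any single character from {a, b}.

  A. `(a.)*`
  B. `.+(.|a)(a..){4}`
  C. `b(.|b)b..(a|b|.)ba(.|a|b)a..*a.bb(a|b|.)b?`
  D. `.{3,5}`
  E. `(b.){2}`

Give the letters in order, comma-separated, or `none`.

D, E

A → no match
B → no match
C → no match
D → match
E → match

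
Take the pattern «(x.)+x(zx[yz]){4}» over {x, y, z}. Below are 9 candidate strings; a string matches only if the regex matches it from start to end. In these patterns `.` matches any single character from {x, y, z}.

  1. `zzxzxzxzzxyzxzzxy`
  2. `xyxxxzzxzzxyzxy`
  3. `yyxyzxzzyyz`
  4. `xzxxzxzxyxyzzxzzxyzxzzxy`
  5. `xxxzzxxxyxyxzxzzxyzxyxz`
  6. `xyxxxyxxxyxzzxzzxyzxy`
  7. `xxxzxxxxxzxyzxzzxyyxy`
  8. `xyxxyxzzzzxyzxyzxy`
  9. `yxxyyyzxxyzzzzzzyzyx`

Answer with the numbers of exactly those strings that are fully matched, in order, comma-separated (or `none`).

none

1 → no match — must start with `x`
2 → no match
3 → no match — must start with `x`
4 → no match
5 → no match
6 → no match
7 → no match
8 → no match
9 → no match — must start with `x`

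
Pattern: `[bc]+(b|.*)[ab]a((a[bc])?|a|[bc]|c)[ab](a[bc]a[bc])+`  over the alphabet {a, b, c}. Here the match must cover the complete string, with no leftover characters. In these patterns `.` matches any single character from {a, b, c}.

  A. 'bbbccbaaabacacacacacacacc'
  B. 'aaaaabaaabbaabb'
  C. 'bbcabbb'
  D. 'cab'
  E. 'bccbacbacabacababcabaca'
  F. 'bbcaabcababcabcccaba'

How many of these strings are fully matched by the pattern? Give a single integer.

0

A → no match
B → no match
C → no match
D → no match
E → no match
F → no match
Total matched: 0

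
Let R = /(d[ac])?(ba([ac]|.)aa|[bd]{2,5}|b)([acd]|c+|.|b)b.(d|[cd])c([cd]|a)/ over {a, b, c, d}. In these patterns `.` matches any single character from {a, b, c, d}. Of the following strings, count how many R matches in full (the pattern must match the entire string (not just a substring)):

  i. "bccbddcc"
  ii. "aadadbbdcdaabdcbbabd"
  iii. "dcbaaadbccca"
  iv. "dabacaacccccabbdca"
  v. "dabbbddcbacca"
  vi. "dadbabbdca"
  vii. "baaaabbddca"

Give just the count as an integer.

i → match
ii → no match
iii → no match
iv → no match
v → match
vi → match
vii → match
Total matched: 4

4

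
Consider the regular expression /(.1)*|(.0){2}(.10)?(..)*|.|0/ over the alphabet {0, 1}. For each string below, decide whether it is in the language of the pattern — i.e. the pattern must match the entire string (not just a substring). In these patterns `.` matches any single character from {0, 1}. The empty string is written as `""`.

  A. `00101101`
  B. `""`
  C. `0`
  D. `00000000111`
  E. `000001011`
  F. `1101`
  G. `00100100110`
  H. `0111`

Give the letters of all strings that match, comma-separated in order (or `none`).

A, B, C, E, F, G, H

A → match
B → match
C → match
D → no match
E → match
F → match
G → match
H → match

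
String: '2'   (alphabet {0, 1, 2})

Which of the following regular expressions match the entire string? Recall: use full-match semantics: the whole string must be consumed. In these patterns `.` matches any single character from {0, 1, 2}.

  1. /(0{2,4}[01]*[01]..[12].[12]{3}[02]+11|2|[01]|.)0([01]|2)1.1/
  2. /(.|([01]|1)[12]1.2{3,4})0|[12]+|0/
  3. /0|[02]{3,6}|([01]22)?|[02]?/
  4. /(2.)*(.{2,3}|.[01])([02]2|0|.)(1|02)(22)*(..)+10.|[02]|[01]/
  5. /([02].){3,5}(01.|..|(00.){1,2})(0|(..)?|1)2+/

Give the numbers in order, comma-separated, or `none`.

1 → no match — must end with '1'
2 → match
3 → match
4 → match
5 → no match

2, 3, 4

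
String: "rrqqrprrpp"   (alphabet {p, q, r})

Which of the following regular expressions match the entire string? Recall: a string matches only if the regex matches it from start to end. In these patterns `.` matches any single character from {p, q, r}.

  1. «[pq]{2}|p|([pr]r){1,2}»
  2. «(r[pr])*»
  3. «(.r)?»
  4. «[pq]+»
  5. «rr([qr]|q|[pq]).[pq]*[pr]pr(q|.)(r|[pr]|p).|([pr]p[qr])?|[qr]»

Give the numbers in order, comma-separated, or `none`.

5

1 → no match
2 → no match
3 → no match
4 → no match
5 → match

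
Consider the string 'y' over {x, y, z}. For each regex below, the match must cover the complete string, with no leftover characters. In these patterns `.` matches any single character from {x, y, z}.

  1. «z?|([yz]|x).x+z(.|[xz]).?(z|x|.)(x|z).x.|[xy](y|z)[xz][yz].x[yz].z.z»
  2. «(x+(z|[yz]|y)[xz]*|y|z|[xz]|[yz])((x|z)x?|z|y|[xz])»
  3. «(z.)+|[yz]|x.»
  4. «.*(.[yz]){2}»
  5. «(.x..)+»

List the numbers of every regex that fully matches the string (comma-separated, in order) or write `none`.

3

1 → no match
2 → no match
3 → match
4 → no match
5 → no match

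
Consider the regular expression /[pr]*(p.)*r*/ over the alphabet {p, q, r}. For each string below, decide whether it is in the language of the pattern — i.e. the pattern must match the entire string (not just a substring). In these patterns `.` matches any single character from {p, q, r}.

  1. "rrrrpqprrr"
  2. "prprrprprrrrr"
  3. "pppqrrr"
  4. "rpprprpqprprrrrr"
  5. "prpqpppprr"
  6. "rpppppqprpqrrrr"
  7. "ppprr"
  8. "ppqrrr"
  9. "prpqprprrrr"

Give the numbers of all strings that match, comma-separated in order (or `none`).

1, 2, 3, 4, 5, 6, 7, 8, 9

1 → match
2 → match
3 → match
4 → match
5 → match
6 → match
7 → match
8 → match
9 → match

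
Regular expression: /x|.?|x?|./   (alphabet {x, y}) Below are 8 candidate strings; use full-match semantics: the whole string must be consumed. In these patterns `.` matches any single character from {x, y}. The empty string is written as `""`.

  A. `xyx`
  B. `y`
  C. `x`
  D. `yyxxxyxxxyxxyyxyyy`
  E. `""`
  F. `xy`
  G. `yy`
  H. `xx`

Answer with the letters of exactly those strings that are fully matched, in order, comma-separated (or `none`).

A → no match
B → match
C → match
D → no match
E → match
F → no match
G → no match
H → no match

B, C, E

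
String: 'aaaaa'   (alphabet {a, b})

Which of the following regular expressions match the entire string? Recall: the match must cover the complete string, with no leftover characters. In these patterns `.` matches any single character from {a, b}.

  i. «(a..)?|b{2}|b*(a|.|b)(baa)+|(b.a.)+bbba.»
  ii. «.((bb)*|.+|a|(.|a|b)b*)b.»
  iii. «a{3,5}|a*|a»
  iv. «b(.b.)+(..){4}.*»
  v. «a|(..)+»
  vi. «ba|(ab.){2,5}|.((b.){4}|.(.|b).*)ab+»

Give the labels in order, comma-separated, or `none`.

i → no match
ii → no match
iii → match
iv → no match — must start with 'b'
v → no match
vi → no match

iii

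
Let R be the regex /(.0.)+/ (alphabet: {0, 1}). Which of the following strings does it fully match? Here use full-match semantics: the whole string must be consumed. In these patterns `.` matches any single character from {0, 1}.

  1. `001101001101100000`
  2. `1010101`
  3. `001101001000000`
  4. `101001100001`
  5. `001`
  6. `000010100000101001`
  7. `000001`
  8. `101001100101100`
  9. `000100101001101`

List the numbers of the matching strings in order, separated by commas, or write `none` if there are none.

1 → match
2. `1010101` → no match
3 → match
4. `101001100001` → match
5. `001` → match
6 → no match
7. `000001` → match
8 → match
9 → match

1, 3, 4, 5, 7, 8, 9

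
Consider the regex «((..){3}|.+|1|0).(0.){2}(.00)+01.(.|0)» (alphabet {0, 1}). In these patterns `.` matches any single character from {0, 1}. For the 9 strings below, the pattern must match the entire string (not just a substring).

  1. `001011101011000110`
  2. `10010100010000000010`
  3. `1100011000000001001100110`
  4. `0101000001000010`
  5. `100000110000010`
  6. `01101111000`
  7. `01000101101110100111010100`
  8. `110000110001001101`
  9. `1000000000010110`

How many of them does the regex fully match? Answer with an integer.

1 → match
2 → no match
3 → no match
4 → no match
5 → no match
6 → no match
7 → no match
8 → no match
9 → no match
Total matched: 1

1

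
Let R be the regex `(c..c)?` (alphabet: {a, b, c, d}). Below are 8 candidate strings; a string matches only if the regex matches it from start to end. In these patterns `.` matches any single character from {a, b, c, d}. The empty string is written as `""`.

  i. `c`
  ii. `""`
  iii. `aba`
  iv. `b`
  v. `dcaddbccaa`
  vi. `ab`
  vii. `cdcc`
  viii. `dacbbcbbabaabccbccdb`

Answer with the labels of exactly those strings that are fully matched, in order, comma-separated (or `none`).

ii, vii

i → no match
ii → match
iii → no match
iv → no match
v → no match
vi → no match
vii → match
viii → no match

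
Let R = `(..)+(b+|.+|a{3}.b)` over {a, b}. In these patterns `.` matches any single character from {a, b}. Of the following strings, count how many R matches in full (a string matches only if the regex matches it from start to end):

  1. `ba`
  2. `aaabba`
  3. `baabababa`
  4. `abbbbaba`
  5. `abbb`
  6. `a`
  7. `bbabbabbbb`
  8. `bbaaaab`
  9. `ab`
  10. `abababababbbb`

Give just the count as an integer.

1. `ba` → no match
2. `aaabba` → match
3. `baabababa` → match
4. `abbbbaba` → match
5. `abbb` → match
6. `a` → no match
7. `bbabbabbbb` → match
8. `bbaaaab` → match
9. `ab` → no match
10 → match
Total matched: 7

7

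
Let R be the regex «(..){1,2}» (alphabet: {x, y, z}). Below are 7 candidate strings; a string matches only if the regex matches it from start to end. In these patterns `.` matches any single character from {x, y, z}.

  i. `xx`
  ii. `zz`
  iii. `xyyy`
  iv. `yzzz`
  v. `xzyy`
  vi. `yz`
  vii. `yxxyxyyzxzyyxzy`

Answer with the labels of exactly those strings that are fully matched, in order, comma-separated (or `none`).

i, ii, iii, iv, v, vi

i. `xx` → match
ii. `zz` → match
iii. `xyyy` → match
iv. `yzzz` → match
v. `xzyy` → match
vi. `yz` → match
vii → no match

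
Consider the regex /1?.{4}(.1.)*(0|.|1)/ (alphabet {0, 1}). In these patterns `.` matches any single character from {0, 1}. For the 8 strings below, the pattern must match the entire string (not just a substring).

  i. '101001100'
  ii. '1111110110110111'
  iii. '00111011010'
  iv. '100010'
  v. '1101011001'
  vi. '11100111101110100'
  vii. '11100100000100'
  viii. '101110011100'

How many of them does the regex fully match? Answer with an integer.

3

i. '101001100' → match
ii → no match
iii. '00111011010' → no match
iv. '100010' → match
v. '1101011001' → no match
vi → match
vii → no match
viii. '101110011100' → no match
Total matched: 3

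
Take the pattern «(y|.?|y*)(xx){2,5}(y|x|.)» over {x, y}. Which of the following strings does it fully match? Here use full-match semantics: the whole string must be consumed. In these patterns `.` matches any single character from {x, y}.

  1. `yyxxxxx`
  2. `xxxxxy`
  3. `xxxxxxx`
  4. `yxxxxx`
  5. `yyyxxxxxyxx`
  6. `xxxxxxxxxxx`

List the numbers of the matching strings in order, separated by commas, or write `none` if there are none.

1 → match
2 → match
3 → match
4 → match
5 → no match
6 → match

1, 2, 3, 4, 6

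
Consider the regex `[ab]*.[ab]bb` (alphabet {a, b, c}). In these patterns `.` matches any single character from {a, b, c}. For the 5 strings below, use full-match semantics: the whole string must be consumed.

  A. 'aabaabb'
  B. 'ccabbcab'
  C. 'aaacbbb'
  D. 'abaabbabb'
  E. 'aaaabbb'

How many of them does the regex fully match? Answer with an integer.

A → match
B → no match — must end with 'bb'
C → match
D → match
E → match
Total matched: 4

4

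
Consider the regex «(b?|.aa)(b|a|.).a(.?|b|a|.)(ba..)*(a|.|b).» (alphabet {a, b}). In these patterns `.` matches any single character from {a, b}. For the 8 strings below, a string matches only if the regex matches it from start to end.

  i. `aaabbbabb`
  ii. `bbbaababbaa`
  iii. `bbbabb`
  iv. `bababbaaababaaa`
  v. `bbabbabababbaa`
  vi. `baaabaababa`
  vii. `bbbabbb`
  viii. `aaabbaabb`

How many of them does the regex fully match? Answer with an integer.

i → no match
ii → match
iii → match
iv → match
v → match
vi → no match
vii → match
viii → match
Total matched: 6

6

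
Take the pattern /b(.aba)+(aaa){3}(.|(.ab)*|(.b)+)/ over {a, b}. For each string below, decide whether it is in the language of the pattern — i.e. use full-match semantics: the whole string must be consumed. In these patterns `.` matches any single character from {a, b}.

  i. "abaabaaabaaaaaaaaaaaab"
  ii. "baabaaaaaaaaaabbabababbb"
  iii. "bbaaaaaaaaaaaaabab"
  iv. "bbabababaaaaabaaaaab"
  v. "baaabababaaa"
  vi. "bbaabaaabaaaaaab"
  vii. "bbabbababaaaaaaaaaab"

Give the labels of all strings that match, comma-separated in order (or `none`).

i → no match — must start with "b"
ii → match
iii → no match
iv → no match
v → no match
vi → no match
vii → no match

ii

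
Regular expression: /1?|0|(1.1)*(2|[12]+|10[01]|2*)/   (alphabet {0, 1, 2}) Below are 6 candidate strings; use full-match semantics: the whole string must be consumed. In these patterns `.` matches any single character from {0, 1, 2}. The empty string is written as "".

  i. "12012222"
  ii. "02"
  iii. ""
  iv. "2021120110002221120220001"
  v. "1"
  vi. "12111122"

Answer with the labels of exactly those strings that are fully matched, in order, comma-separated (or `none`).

iii, v, vi

i → no match
ii → no match
iii → match
iv → no match
v → match
vi → match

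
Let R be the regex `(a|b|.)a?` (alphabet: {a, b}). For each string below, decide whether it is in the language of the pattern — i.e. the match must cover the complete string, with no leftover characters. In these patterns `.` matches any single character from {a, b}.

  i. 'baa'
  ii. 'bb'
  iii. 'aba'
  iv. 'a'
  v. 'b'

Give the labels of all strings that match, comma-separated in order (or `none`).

iv, v

i. 'baa' → no match
ii. 'bb' → no match
iii. 'aba' → no match
iv. 'a' → match
v. 'b' → match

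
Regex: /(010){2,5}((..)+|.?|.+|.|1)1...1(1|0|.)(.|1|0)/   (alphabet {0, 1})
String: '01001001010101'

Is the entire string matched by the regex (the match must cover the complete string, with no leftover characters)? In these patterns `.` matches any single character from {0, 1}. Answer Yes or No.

Yes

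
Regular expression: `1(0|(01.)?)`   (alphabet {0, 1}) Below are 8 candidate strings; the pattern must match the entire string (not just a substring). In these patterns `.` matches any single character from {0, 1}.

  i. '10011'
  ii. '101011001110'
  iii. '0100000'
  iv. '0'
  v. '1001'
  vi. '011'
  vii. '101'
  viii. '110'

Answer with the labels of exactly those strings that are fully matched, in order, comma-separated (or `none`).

i → no match
ii → no match
iii → no match — must start with '1'
iv → no match — must start with '1'
v → no match
vi → no match — must start with '1'
vii → no match
viii → no match

none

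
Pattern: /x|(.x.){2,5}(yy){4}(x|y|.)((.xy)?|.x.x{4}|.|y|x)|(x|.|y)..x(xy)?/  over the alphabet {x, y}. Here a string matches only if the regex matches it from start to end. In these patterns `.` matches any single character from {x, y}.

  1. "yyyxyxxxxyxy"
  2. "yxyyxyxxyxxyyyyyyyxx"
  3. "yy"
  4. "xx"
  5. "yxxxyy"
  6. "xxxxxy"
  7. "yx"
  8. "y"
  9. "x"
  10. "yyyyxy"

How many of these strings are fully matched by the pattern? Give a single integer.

2

1 → no match
2 → no match
3 → no match
4 → no match
5 → no match
6 → match
7 → no match
8 → no match
9 → match
10 → no match
Total matched: 2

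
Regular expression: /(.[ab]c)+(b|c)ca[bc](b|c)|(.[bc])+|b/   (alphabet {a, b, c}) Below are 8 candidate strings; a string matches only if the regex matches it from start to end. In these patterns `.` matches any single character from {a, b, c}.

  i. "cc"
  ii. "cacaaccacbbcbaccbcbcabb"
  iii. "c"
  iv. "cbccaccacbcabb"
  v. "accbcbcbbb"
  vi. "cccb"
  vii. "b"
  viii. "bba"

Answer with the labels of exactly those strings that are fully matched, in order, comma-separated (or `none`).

i. "cc" → match
ii → match
iii. "c" → no match
iv → match
v. "accbcbcbbb" → match
vi. "cccb" → match
vii. "b" → match
viii. "bba" → no match

i, ii, iv, v, vi, vii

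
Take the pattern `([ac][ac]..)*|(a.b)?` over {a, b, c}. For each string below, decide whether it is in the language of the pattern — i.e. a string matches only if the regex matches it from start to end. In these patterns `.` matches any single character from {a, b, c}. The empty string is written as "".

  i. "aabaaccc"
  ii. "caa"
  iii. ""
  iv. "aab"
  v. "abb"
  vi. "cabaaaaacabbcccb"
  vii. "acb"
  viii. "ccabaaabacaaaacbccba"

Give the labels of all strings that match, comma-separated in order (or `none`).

i, iii, iv, v, vi, vii, viii

i → match
ii → no match
iii → match
iv → match
v → match
vi → match
vii → match
viii → match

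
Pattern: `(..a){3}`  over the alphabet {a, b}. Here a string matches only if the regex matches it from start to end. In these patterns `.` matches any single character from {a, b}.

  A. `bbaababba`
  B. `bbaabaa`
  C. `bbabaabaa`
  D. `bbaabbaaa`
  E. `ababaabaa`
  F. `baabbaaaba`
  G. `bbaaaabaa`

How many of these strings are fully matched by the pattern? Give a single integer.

4

A. `bbaababba` → match
B. `bbaabaa` → no match
C. `bbabaabaa` → match
D. `bbaabbaaa` → no match
E. `ababaabaa` → match
F. `baabbaaaba` → no match
G. `bbaaaabaa` → match
Total matched: 4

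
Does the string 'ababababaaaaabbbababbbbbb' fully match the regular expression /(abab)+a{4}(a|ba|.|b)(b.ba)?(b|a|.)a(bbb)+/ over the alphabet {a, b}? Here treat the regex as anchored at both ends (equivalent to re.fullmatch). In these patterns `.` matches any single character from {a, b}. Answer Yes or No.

Yes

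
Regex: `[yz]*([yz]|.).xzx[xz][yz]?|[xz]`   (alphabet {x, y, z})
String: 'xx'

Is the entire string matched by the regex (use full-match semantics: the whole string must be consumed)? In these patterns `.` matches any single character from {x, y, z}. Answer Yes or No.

No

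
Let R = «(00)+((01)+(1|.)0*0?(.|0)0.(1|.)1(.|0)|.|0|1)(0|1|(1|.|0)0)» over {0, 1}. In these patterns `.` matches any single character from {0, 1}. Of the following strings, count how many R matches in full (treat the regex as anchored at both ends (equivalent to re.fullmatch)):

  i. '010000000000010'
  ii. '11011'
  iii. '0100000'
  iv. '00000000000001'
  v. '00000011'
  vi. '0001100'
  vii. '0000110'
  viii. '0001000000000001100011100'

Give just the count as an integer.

3

i → no match — must start with '00'
ii → no match — must start with '00'
iii → no match — must start with '00'
iv → match
v → match
vi → no match
vii → match
viii → no match
Total matched: 3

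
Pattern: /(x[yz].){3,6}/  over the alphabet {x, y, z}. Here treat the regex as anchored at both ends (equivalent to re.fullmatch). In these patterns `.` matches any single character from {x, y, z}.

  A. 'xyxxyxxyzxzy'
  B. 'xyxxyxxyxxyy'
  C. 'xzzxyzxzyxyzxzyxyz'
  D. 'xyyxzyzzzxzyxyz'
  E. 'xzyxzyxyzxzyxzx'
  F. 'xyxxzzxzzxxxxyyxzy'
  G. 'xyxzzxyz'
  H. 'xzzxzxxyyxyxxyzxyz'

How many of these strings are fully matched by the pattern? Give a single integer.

A → match
B → match
C → match
D → no match
E → match
F → no match
G → no match
H → match
Total matched: 5

5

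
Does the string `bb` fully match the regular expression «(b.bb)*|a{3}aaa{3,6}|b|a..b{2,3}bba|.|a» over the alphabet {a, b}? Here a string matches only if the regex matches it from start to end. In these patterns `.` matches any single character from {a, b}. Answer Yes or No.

No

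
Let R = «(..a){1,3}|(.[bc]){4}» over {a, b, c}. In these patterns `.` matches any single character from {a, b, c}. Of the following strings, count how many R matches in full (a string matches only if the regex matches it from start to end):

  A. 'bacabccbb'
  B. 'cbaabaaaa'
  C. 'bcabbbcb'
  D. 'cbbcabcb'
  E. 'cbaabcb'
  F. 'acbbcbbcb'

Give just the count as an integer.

A → no match
B → match
C → match
D → match
E → no match
F → no match
Total matched: 3

3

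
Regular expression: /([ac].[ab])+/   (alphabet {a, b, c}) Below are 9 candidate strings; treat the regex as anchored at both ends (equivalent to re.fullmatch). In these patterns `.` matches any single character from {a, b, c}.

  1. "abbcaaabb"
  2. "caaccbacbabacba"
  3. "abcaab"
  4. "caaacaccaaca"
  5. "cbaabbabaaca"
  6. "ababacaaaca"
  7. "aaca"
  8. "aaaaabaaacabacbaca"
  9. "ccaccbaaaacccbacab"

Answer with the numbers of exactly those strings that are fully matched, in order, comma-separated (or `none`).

1. "abbcaaabb" → match
2 → match
3. "abcaab" → no match
4. "caaacaccaaca" → match
5. "cbaabbabaaca" → match
6. "ababacaaaca" → no match
7. "aaca" → no match
8 → match
9 → no match

1, 2, 4, 5, 8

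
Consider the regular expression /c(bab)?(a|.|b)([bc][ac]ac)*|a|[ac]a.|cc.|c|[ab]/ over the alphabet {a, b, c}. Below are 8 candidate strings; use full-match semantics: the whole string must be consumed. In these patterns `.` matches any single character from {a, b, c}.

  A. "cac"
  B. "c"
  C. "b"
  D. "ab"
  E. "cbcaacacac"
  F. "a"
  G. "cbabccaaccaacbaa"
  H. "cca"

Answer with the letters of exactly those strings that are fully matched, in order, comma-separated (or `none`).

A → match
B → match
C → match
D → no match
E → no match
F → match
G → no match
H → match

A, B, C, F, H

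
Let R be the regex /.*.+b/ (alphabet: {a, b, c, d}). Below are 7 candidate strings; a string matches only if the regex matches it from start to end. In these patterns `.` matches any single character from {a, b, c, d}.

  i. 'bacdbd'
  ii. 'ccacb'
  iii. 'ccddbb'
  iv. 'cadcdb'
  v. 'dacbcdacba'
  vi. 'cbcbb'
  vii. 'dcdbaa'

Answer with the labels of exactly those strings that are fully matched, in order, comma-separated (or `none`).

i → no match — must end with 'b'
ii → match
iii → match
iv → match
v → no match — must end with 'b'
vi → match
vii → no match — must end with 'b'

ii, iii, iv, vi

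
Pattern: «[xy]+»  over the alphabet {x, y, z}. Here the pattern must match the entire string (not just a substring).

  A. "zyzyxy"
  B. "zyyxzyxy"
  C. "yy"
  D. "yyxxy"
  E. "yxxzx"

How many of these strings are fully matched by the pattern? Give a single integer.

A → no match
B → no match
C → match
D → match
E → no match
Total matched: 2

2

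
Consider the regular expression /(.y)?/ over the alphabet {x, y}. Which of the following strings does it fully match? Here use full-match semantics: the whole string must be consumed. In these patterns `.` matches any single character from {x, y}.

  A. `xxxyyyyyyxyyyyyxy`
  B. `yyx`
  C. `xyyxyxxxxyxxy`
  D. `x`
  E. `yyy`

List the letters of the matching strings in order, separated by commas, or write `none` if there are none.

A → no match
B → no match
C → no match
D → no match
E → no match

none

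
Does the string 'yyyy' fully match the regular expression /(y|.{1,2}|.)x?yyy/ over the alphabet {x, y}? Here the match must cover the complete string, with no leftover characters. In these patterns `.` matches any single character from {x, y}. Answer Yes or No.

Yes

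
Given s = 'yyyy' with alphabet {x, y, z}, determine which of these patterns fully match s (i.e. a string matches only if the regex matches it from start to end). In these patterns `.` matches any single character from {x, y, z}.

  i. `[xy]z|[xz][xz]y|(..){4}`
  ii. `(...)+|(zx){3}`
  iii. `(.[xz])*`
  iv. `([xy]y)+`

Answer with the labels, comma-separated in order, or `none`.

i → no match
ii → no match
iii → no match
iv → match

iv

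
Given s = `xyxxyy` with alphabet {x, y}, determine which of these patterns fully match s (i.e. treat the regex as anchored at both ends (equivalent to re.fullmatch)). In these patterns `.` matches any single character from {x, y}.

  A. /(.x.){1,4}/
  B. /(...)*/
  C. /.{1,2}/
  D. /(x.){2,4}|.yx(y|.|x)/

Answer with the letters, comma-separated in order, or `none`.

B

A → no match
B → match
C → no match
D → no match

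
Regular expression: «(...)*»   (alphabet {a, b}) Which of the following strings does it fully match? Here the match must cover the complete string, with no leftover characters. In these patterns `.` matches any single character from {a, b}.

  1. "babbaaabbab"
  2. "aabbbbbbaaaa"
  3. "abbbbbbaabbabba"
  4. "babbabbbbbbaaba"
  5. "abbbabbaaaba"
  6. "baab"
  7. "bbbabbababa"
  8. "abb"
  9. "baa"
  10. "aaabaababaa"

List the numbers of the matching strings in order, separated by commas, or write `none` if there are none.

2, 3, 4, 5, 8, 9

1 → no match
2 → match
3 → match
4 → match
5 → match
6 → no match
7 → no match
8 → match
9 → match
10 → no match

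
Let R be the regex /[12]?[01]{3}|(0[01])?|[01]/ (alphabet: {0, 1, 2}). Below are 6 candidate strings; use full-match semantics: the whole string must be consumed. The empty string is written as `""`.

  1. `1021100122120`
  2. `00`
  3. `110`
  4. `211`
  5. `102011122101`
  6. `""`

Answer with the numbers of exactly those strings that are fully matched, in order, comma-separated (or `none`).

1 → no match
2 → match
3 → match
4 → no match
5 → no match
6 → match

2, 3, 6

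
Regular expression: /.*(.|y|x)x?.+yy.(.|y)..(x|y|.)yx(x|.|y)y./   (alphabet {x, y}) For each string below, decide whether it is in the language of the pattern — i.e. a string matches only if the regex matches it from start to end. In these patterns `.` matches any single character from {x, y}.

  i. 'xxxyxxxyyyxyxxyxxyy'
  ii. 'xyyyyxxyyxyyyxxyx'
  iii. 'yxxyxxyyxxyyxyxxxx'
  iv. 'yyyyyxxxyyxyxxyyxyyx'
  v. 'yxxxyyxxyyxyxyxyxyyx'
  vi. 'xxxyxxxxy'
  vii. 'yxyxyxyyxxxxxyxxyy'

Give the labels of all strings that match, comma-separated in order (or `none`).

i, iv, v, vii

i → match
ii → no match
iii → no match
iv → match
v → match
vi → no match
vii → match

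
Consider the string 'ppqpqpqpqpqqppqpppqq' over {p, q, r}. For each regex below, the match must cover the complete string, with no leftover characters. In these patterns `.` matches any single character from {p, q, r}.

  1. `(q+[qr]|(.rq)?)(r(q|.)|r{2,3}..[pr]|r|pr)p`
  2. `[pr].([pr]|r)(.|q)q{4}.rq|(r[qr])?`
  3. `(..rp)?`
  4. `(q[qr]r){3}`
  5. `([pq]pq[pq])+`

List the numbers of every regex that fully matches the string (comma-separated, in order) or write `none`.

5

1 → no match — must end with 'p'
2 → no match
3 → no match
4 → no match — must start with 'q'
5 → match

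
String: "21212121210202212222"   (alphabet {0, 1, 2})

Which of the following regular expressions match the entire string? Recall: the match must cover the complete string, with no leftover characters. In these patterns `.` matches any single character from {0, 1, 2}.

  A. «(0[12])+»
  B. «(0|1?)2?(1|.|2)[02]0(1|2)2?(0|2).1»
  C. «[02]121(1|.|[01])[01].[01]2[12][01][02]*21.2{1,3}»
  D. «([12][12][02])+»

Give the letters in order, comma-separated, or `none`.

C

A → no match — must start with "0"
B → no match — must end with "1"
C → match
D → no match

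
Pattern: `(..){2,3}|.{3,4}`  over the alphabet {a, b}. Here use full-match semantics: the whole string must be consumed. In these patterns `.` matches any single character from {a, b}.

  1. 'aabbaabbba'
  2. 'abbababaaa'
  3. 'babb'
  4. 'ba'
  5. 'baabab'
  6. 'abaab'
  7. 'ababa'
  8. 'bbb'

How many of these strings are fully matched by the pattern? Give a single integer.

1 → no match
2 → no match
3 → match
4 → no match
5 → match
6 → no match
7 → no match
8 → match
Total matched: 3

3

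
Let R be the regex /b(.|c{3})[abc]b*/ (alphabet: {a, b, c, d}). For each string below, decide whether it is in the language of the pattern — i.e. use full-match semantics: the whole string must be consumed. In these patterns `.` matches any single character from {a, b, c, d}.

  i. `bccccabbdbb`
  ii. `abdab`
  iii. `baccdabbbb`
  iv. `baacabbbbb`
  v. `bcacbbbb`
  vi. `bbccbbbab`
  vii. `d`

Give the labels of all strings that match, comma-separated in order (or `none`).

none

i → no match
ii → no match — must start with `b`
iii → no match
iv → no match
v → no match
vi → no match
vii → no match — must start with `b`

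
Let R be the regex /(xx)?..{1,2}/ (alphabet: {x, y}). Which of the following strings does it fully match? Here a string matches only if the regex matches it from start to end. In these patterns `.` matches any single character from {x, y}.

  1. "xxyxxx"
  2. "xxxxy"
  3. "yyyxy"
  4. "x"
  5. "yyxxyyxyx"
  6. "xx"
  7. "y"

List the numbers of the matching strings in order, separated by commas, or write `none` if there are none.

2, 6

1 → no match
2 → match
3 → no match
4 → no match
5 → no match
6 → match
7 → no match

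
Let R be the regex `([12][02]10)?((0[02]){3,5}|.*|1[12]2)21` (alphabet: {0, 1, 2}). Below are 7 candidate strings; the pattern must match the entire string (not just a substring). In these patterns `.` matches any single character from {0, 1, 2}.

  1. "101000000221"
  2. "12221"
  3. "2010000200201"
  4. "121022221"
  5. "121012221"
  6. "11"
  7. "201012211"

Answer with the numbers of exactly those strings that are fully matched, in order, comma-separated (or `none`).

1, 2, 4, 5

1 → match
2 → match
3 → no match — must end with "21"
4 → match
5 → match
6 → no match — must end with "21"
7 → no match — must end with "21"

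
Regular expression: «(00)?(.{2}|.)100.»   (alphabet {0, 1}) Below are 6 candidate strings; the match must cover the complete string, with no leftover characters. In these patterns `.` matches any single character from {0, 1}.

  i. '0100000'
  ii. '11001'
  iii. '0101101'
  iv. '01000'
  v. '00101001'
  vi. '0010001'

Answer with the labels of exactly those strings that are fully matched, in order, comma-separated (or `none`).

ii, iv, v

i. '0100000' → no match
ii. '11001' → match
iii. '0101101' → no match
iv. '01000' → match
v. '00101001' → match
vi. '0010001' → no match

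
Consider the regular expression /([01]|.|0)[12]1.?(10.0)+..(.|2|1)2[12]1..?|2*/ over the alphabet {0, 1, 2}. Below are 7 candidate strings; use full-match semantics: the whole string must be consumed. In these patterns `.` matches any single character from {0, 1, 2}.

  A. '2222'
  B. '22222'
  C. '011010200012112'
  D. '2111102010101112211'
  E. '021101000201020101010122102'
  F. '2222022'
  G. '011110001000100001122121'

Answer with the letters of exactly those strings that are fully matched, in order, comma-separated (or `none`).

A → match
B → match
C → match
D → match
E → no match
F → no match
G → match

A, B, C, D, G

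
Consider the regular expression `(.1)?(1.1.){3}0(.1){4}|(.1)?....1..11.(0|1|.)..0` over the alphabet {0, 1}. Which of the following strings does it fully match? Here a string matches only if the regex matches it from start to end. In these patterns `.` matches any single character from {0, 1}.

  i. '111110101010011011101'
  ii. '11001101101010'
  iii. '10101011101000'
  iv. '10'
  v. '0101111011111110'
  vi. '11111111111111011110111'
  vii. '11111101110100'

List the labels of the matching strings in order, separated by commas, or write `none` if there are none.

i, ii, iii, v, vi, vii

i → match
ii → match
iii → match
iv → no match
v → match
vi → match
vii → match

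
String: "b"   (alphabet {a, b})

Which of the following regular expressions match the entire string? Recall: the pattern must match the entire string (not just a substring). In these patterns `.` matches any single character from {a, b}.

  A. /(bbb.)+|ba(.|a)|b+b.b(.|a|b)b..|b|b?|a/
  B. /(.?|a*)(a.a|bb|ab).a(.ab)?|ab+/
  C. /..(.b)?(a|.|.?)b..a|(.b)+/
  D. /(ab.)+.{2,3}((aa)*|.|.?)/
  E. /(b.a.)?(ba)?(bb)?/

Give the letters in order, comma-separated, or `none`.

A → match
B → no match
C → no match
D → no match — must start with "ab"
E → no match

A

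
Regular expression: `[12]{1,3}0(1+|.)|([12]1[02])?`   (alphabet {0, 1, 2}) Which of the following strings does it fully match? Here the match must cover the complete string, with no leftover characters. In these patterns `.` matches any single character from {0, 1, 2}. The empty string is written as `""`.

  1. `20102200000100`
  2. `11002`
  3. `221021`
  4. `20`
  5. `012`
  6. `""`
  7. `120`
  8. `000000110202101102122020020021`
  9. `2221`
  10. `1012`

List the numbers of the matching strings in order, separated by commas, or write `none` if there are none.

6

1 → no match
2 → no match
3 → no match
4 → no match
5 → no match
6 → match
7 → no match
8 → no match
9 → no match
10 → no match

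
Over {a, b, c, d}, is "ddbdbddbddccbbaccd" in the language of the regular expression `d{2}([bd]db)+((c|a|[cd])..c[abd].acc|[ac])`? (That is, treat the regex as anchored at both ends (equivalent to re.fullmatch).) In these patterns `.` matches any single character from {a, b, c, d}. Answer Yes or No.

No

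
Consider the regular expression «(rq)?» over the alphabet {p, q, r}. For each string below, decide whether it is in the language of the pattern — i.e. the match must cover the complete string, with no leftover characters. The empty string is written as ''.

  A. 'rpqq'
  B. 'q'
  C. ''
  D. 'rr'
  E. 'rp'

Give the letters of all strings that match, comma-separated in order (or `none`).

A → no match
B → no match
C → match
D → no match
E → no match

C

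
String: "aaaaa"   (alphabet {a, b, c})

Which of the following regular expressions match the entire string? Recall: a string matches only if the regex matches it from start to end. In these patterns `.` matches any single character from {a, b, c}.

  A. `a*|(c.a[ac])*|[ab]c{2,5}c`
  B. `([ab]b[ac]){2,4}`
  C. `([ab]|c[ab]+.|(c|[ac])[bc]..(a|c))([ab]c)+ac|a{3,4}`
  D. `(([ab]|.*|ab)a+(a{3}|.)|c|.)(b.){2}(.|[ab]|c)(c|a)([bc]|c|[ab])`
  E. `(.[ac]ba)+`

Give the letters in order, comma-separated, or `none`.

A → match
B → no match
C → no match
D → no match
E → no match — must end with "ba"

A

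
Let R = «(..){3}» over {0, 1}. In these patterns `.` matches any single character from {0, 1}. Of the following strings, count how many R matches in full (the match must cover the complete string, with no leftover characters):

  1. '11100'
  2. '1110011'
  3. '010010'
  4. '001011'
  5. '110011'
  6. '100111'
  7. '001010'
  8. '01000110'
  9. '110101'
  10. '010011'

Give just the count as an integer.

7

1. '11100' → no match
2. '1110011' → no match
3. '010010' → match
4. '001011' → match
5. '110011' → match
6. '100111' → match
7. '001010' → match
8. '01000110' → no match
9. '110101' → match
10. '010011' → match
Total matched: 7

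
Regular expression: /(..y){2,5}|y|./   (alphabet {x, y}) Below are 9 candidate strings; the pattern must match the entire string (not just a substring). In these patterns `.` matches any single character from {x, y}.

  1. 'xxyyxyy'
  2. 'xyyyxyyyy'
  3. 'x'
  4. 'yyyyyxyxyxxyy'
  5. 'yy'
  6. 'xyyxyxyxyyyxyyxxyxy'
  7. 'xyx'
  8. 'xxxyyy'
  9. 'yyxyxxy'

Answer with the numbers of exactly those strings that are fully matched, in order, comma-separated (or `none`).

1. 'xxyyxyy' → no match
2. 'xyyyxyyyy' → match
3. 'x' → match
4 → no match
5. 'yy' → no match
6 → no match
7. 'xyx' → no match
8. 'xxxyyy' → no match
9. 'yyxyxxy' → no match

2, 3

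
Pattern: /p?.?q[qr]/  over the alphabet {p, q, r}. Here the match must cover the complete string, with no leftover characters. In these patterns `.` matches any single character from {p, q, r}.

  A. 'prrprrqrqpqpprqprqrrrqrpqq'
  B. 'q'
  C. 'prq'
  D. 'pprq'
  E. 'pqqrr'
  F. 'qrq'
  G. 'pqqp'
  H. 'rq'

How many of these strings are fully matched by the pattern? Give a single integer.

A → no match
B → no match
C → no match
D → no match
E → no match
F → no match
G → no match
H → no match
Total matched: 0

0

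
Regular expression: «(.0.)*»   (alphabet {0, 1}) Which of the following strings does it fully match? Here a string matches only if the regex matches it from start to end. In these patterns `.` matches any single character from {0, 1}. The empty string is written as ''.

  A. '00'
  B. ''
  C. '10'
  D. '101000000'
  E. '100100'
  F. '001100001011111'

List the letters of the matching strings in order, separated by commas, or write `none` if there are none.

A → no match
B → match
C → no match
D → match
E → match
F → no match

B, D, E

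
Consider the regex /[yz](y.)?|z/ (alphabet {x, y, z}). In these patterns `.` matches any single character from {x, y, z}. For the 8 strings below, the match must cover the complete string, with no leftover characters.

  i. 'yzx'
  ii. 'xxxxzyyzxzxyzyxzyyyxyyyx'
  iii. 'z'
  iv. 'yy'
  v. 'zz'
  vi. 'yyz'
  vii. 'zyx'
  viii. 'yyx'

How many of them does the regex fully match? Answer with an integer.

4

i → no match
ii → no match
iii → match
iv → no match
v → no match
vi → match
vii → match
viii → match
Total matched: 4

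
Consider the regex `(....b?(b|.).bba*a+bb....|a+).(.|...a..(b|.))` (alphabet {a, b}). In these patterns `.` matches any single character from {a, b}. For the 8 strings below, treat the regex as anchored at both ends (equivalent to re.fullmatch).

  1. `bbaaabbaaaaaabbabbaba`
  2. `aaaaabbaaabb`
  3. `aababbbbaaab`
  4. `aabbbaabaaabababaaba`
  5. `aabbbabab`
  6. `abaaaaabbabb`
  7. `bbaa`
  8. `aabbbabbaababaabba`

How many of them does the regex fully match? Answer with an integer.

1 → no match
2 → match
3 → no match
4 → no match
5 → match
6 → no match
7 → no match
8 → no match
Total matched: 2

2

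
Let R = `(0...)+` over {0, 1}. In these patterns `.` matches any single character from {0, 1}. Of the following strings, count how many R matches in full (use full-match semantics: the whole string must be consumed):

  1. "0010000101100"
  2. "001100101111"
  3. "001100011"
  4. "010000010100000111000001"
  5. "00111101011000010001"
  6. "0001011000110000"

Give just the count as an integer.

1

1 → no match
2. "001100101111" → no match
3. "001100011" → no match
4 → no match
5 → no match
6 → match
Total matched: 1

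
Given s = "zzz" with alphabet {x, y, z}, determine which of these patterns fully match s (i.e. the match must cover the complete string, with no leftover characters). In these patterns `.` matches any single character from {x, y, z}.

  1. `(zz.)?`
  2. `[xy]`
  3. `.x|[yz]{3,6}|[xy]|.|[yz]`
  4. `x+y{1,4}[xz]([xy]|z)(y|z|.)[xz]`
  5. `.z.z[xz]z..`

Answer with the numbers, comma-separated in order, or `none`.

1, 3

1 → match
2 → no match
3 → match
4 → no match — must start with "x"
5 → no match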